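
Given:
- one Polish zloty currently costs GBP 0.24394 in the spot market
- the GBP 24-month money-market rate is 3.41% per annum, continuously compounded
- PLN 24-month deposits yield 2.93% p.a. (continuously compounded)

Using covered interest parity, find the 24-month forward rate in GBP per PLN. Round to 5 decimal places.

T = 2 years.
Growth of 1 GBP over T: e^(0.0341×2) = 1.0705794.
PLN growth factor: e^(0.0293×2) = 1.060351.
So F = 0.24394 × 1.0705794 / 1.060351 = 0.2462931 (GBP/PLN).

0.24629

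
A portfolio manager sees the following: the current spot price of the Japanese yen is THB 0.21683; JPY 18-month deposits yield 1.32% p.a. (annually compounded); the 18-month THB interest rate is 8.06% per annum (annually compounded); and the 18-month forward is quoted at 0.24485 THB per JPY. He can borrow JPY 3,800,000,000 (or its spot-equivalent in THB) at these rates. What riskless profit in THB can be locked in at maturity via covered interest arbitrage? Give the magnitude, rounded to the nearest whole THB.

T = 18/12 years.
Keep in JPY, deliver into the forward: 3,800,000,000·1.01986519696·0.24485 = THB 948,913,175.21.
Swap to THB now, deposit: 3,800,000,000·0.21683·1.12330436063 = THB 925,551,121.16.
The quoted forward overvalues JPY, so borrow THB, buy JPY at spot, deposit the JPY at 1.32%, and sell the proceeds forward at 0.24485.
Arbitrage profit = |948,913,175.21 − 925,551,121.16| = THB 23,362,054.

THB 23,362,054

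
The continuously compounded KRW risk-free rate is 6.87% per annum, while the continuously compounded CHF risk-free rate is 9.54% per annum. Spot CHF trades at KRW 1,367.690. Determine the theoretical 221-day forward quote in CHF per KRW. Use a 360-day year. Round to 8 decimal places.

T = 221/360 years.
KRW accumulates by e^(0.0687×221/360) = 1.0430761.
Growth of 1 CHF over T: e^(0.0954×221/360) = 1.0603139.
CIP: F = S · (grow KRW)/(grow CHF) = 1367.69 × 1.0430761/1.0603139 = 1345.455 KRW per CHF.
Invert for CHF per KRW: 1 / 1345.455 = 0.00074324.

0.00074324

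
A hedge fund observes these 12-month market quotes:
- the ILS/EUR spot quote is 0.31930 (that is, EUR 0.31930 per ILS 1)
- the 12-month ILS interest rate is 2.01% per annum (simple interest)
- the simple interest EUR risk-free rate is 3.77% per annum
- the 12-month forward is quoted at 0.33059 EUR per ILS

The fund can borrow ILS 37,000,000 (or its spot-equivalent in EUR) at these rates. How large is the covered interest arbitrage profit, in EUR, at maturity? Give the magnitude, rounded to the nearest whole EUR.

EUR 218,198

T = 1 year.
Keep in ILS, deliver into the forward: 37,000,000·1.020100·0.33059 = EUR 12,477,689.78.
Swap to EUR now, deposit: 37,000,000·0.31930·1.037700 = EUR 12,259,491.57.
The quoted forward overvalues ILS, so borrow EUR, buy ILS at spot, deposit the ILS at 2.01%, and sell the proceeds forward at 0.33059.
The gap between the two covered legs is EUR 218,198.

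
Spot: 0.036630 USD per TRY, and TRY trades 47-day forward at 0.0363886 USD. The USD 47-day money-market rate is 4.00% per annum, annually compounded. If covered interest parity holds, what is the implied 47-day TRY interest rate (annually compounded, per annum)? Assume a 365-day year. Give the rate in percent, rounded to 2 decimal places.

T = 47/365 years.
CIP gives F = S · g_USD/g_TRY, so g_USD/g_TRY = 0.0363886/0.03663 = 0.9934098.
The USD side grows by (1 + 0.0400)^(47/365) = 1.0050631.
Hence g_TRY = 1.0117306.
r = 1.0117306^(365/47) − 1 = 0.094797 → 9.48%.

9.48%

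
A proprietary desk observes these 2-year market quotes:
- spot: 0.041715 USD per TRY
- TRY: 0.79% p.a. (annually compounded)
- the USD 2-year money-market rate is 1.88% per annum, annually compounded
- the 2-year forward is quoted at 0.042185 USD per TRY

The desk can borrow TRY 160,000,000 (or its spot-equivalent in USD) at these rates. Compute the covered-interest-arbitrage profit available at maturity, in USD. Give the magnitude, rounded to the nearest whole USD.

USD 71,052

T = 2 years.
Keep in TRY, deliver into the forward: 160,000,000·1.01586241·0.042185 = USD 6,856,664.92.
Swap to USD now, deposit: 160,000,000·0.041715·1.03795344 = USD 6,927,716.44.
The quoted forward undervalues TRY, so borrow TRY, convert to USD at spot, deposit the USD at 1.88%, and buy TRY forward at 0.042185 to cover the loan.
Profit = 6,927,716.44 − 6,856,664.92 = USD 71,052.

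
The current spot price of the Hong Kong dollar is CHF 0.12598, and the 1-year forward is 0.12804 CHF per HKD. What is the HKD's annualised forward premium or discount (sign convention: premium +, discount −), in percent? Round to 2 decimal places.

T = 1 year.
HKD trades forward at +1.63518% vs spot over the period.
Per annum: 0.0163518 / 1 = 0.016352 = 1.64%.

+1.64%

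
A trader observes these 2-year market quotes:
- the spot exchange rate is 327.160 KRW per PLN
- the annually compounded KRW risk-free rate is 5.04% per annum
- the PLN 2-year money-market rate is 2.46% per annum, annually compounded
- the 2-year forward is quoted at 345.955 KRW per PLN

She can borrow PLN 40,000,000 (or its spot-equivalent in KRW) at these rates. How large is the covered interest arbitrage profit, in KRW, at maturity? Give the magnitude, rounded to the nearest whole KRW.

KRW 88,663,095

T = 2 years.
Keep in PLN, deliver into the forward: 40,000,000·1.04980516·345.955 = KRW 14,527,413,765.11.
Swap to KRW now, deposit: 40,000,000·327.160·1.10334016 = KRW 14,438,750,669.82.
The quoted forward overvalues PLN, so borrow KRW, buy PLN at spot, deposit the PLN at 2.46%, and sell the proceeds forward at 345.955.
The gap between the two covered legs is KRW 88,663,095.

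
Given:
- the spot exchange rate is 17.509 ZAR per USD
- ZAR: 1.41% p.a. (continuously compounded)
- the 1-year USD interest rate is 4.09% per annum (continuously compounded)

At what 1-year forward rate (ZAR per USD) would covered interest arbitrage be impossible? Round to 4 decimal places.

17.0460

T = 1 year.
ZAR growth factor: e^(0.0141×1) = 1.01419987.
Growth of 1 USD over T: e^(0.0409×1) = 1.04174793.
CIP: F = S · (grow ZAR)/(grow USD) = 17.509 × 1.01419987/1.04174793 = 17.045991 ZAR per USD.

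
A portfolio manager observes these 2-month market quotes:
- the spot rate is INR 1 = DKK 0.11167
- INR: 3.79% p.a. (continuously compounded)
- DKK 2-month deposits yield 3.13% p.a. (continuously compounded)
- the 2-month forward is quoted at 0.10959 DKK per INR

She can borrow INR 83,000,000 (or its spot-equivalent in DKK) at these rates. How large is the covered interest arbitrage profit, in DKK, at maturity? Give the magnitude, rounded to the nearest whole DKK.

DKK 163,480

T = 2/12 years.
Route A — deposit INR, sell forward: 83,000,000 × 1.006336659 × 0.10959 = DKK 9,153,608.06.
Route B — convert at spot, deposit DKK: 83,000,000 × 0.11167 × 1.005230297 = DKK 9,317,087.58.
The quoted forward undervalues INR, so borrow INR, convert to DKK at spot, deposit the DKK at 3.13%, and buy INR forward at 0.10959 to cover the loan.
The gap between the two covered legs is DKK 163,480.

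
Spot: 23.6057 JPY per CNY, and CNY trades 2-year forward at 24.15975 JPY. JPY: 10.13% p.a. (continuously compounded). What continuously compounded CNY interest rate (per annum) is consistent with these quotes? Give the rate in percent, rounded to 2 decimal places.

8.97%

T = 2 years.
By CIP, F/S equals the JPY-to-CNY growth ratio: 24.15975/23.6057 = 1.0234710.
JPY growth factor: e^(0.1013×2) = 1.2245825.
That pins the CNY growth at 1.1964995.
r = ln(1.1964995)/2 = 0.089700 → 8.97%.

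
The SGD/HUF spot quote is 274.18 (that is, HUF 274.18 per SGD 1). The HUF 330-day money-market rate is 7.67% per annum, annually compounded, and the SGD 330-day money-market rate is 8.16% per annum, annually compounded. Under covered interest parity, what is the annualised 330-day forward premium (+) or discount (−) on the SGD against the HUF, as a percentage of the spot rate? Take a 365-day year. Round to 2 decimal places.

T = 330/365 years.
No-arbitrage forward: 274.18 × 1.0690971 / 1.073495 = 273.05674 HUF/SGD.
Annualised premium = (F − S)/S × (1/T) = (273.05674 − 274.18)/274.18 ÷ (330/365) = -0.45%.

-0.45%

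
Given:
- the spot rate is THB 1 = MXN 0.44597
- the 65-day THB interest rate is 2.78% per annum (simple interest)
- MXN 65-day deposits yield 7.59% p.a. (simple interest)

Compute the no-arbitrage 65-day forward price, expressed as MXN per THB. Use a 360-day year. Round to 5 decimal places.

0.44982

T = 65/360 years.
MXN growth factor: 1 + 0.0759×65/360 = 1.0137042.
Growth of 1 THB over T: 1 + 0.0278×65/360 = 1.0050194.
So F = 0.44597 × 1.0137042 / 1.0050194 = 0.4498238 (MXN/THB).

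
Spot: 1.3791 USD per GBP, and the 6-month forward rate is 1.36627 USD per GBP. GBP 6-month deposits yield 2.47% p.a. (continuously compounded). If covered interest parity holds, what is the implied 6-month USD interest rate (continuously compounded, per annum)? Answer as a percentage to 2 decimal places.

T = 6/12 years.
By CIP, F/S equals the USD-to-GBP growth ratio: 1.36627/1.3791 = 0.9906968.
The GBP side grows by e^(0.0247×6/12) = 1.0124266.
So the USD growth factor = 1.0030078.
r = ln(1.0030078)/(6/12) = 0.006007 → 0.60%.

0.60%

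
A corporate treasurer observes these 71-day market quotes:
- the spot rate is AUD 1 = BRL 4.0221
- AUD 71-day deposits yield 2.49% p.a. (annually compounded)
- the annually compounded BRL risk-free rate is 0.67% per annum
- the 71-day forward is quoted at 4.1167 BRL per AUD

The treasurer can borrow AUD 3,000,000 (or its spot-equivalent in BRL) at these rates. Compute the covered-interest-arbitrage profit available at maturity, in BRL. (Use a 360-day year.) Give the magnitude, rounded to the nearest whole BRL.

T = 71/360 years.
Keep in AUD, deliver into the forward: 3,000,000·1.0048624734·4.1167 = BRL 12,410,152.03.
Swap to BRL now, deposit: 3,000,000·4.0221·1.0013178495 = BRL 12,082,201.57.
The quoted forward overvalues AUD, so borrow BRL, buy AUD at spot, deposit the AUD at 2.49%, and sell the proceeds forward at 4.1167.
The gap between the two covered legs is BRL 327,950.

BRL 327,950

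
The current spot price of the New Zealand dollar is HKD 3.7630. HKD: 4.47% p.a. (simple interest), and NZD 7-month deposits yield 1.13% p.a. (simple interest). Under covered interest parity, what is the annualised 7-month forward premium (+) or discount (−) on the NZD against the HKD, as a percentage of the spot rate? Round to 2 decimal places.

+3.32%

T = 7/12 years.
F = S · g_HKD/g_NZD = 3.763 × 1.026075/1.0065917 = 3.8358355.
(F − S)/S ÷ T = (3.8358355 − 3.763)/3.763/(7/12) = 0.033181 → 3.32%.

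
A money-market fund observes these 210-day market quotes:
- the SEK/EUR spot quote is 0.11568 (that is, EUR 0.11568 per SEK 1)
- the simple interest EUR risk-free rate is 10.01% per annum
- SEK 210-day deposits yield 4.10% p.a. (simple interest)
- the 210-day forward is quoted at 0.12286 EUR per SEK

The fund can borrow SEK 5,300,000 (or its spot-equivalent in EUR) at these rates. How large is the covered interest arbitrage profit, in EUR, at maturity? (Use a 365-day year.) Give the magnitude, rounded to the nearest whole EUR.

EUR 18,104

T = 210/365 years.
Keep in SEK, deliver into the forward: 5,300,000·1.02358904·0.12286 = EUR 666,518.19.
Swap to EUR now, deposit: 5,300,000·0.11568·1.05759178 = EUR 648,413.75.
The quoted forward overvalues SEK, so borrow EUR, buy SEK at spot, deposit the SEK at 4.10%, and sell the proceeds forward at 0.12286.
The gap between the two covered legs is EUR 18,104.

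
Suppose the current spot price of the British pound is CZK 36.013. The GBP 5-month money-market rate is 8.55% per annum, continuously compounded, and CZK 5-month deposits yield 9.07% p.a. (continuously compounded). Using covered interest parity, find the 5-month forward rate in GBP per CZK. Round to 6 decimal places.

0.027708

T = 5/12 years.
CZK accumulates by e^(0.0907×5/12) = 1.0385149.
GBP accumulates by e^(0.0855×5/12) = 1.0362672.
So F = 36.013 × 1.0385149 / 1.0362672 = 36.09111 (CZK/GBP).
Quoted the other way: 1/36.09111 = 0.027708 GBP per CZK.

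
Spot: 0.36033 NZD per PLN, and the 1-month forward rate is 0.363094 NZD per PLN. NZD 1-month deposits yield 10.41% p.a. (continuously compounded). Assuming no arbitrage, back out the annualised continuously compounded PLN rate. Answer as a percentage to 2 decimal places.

T = 1/12 years.
CIP gives F = S · g_NZD/g_PLN, so g_NZD/g_PLN = 0.363094/0.36033 = 1.0076707.
NZD growth factor: e^(0.1041×1/12) = 1.0087127.
That pins the PLN growth at 1.0010341.
Take logs: ln 1.0010341 / (1/12) = 0.012403, so 1.24%.

1.24%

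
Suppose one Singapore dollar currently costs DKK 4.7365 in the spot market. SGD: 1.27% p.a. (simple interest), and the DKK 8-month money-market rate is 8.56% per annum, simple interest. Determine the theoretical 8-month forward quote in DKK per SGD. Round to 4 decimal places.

4.9648

T = 8/12 years.
DKK accumulates by 1 + 0.0856×8/12 = 1.0570667.
SGD accumulates by 1 + 0.0127×8/12 = 1.0084667.
So F = 4.7365 × 1.0570667 / 1.0084667 = 4.964761 (DKK/SGD).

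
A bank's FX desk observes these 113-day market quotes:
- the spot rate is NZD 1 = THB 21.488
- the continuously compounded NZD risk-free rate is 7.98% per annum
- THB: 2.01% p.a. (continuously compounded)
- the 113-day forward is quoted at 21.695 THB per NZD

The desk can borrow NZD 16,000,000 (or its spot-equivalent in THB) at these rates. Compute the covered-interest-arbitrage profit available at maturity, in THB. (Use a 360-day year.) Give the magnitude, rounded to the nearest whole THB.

T = 113/360 years.
Route A — deposit NZD, sell forward: 16,000,000 × 1.02536467862 × 21.695 = THB 355,924,587.24.
Route B — convert at spot, deposit THB: 16,000,000 × 21.488 × 1.00632911138 = THB 345,983,999.13.
The quoted forward overvalues NZD, so borrow THB, buy NZD at spot, deposit the NZD at 7.98%, and sell the proceeds forward at 21.695.
The gap between the two covered legs is THB 9,940,588.

THB 9,940,588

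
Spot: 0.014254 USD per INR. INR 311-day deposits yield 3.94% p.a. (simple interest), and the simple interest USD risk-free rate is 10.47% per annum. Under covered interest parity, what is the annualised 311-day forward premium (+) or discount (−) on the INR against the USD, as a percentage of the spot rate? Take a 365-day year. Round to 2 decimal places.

T = 311/365 years.
F = S · g_USD/g_INR = 0.014254 × 1.0892101/1.033571 = 0.015021320.
(F − S)/S ÷ T = (0.015021320 − 0.014254)/0.014254/(311/365) = 0.063179 → 6.32%.

+6.32%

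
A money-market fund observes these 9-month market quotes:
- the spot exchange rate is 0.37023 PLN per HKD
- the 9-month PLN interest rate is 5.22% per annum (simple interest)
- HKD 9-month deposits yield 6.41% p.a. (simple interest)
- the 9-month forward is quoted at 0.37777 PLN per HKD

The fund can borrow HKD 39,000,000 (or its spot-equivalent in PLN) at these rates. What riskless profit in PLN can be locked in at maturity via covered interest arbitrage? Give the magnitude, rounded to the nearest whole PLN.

T = 9/12 years.
Invest the HKD and cover forward: 39,000,000 × 1.048075 × 0.37777 = PLN 15,441,320.42.
Convert at spot and invest in PLN: 39,000,000 × 0.37023 × 1.039150 = PLN 15,004,255.68.
The quoted forward overvalues HKD, so borrow PLN, buy HKD at spot, deposit the HKD at 6.41%, and sell the proceeds forward at 0.37777.
The gap between the two covered legs is PLN 437,065.

PLN 437,065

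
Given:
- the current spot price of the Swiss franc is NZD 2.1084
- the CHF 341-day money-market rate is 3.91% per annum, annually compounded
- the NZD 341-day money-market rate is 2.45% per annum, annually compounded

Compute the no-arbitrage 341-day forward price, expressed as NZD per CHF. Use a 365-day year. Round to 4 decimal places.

T = 341/365 years.
NZD growth factor: (1 + 0.0245)^(341/365) = 1.0228708.
Growth of 1 CHF over T: (1 + 0.0391)^(341/365) = 1.0364827.
CIP: F = S · (grow NZD)/(grow CHF) = 2.1084 × 1.0228708/1.0364827 = 2.080711 NZD per CHF.

2.0807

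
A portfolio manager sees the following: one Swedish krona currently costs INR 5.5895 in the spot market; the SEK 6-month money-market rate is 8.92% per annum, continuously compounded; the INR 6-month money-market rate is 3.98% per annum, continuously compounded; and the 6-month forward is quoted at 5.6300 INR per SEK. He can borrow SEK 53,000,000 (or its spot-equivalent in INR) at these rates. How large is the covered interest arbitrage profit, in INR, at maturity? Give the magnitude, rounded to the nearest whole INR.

T = 6/12 years.
Keep in SEK, deliver into the forward: 53,000,000·1.04560953244·5.6300 = INR 311,999,428.38.
Swap to INR now, deposit: 53,000,000·5.5895·1.02009932499 = INR 302,197,794.38.
The quoted forward overvalues SEK, so borrow INR, buy SEK at spot, deposit the SEK at 8.92%, and sell the proceeds forward at 5.6300.
Profit = 311,999,428.38 − 302,197,794.38 = INR 9,801,634.

INR 9,801,634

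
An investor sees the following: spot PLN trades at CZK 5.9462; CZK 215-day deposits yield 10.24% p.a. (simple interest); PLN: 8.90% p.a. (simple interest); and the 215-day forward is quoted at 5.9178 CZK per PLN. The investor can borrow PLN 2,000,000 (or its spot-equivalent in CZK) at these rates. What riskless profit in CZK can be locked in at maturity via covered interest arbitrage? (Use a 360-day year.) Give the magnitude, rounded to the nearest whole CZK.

T = 215/360 years.
Invest the PLN and cover forward: 2,000,000 × 1.0531527778 × 5.9178 = CZK 12,464,695.02.
Convert at spot and invest in CZK: 2,000,000 × 5.9462 × 1.0611555556 = CZK 12,619,686.33.
The quoted forward undervalues PLN, so borrow PLN, convert to CZK at spot, deposit the CZK at 10.24%, and buy PLN forward at 5.9178 to cover the loan.
Arbitrage profit = |12,464,695.02 − 12,619,686.33| = CZK 154,991.

CZK 154,991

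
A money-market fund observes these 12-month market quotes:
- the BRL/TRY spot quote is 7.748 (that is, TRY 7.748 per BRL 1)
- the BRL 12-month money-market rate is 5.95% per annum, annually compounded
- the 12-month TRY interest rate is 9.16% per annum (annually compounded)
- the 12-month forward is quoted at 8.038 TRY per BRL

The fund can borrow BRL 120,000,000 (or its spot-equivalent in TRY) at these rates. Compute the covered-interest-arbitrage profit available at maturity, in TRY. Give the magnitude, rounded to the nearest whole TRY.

T = 1 year.
Route A — deposit BRL, sell forward: 120,000,000 × 1.059500 × 8.038 = TRY 1,021,951,320.00.
Route B — convert at spot, deposit TRY: 120,000,000 × 7.748 × 1.091600 = TRY 1,014,926,016.00.
The quoted forward overvalues BRL, so borrow TRY, buy BRL at spot, deposit the BRL at 5.95%, and sell the proceeds forward at 8.038.
Arbitrage profit = |1,021,951,320.00 − 1,014,926,016.00| = TRY 7,025,304.

TRY 7,025,304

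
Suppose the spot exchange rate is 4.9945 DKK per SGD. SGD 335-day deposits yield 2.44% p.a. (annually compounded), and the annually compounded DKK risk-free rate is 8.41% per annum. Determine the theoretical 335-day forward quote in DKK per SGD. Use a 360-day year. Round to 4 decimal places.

5.2648

T = 335/360 years.
DKK accumulates by (1 + 0.0841)^(335/360) = 1.0780378.
SGD growth factor: (1 + 0.0244)^(335/360) = 1.0226865.
CIP: F = S · (grow DKK)/(grow SGD) = 4.9945 × 1.0780378/1.0226865 = 5.264819 DKK per SGD.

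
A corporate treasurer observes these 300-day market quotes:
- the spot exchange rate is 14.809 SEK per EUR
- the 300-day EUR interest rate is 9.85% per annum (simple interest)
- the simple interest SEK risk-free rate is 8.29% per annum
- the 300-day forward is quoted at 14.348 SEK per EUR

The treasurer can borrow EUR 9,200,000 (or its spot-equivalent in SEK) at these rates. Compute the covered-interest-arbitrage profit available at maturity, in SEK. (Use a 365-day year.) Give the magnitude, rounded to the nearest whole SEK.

T = 300/365 years.
Route A — deposit EUR, sell forward: 9,200,000 × 1.08095890411 × 14.348 = SEK 142,688,304.88.
Route B — convert at spot, deposit SEK: 9,200,000 × 14.809 × 1.0681369863 = SEK 145,525,973.80.
The quoted forward undervalues EUR, so borrow EUR, convert to SEK at spot, deposit the SEK at 8.29%, and buy EUR forward at 14.348 to cover the loan.
Profit = 145,525,973.80 − 142,688,304.88 = SEK 2,837,669.

SEK 2,837,669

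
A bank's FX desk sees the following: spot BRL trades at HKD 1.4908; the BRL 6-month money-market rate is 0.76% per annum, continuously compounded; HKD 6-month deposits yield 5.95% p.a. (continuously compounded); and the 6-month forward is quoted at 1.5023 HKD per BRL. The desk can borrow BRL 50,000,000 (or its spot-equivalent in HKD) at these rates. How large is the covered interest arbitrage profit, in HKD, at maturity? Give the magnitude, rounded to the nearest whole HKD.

HKD 1,389,901

T = 6/12 years.
Keep in BRL, deliver into the forward: 50,000,000·1.0038072292·1.5023 = HKD 75,400,980.02.
Swap to HKD now, deposit: 50,000,000·1.4908·1.0301969525 = HKD 76,790,880.84.
The quoted forward undervalues BRL, so borrow BRL, convert to HKD at spot, deposit the HKD at 5.95%, and buy BRL forward at 1.5023 to cover the loan.
The gap between the two covered legs is HKD 1,389,901.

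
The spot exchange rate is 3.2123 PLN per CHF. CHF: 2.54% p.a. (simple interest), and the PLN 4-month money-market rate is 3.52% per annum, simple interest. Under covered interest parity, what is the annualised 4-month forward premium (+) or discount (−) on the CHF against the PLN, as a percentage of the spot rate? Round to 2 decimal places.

T = 4/12 years.
CIP forward (PLN per CHF) = 3.2123 × 1.0117333/1.0084667 = 3.2227052.
(F − S)/S ÷ T = (3.2227052 − 3.2123)/3.2123/(4/12) = 0.009718 → 0.97%.

+0.97%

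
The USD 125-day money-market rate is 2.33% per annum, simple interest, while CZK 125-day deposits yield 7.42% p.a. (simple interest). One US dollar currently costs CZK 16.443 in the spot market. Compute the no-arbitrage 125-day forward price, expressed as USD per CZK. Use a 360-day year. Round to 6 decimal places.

0.059768

T = 125/360 years.
CZK accumulates by 1 + 0.0742×125/360 = 1.0257639.
Growth of 1 USD over T: 1 + 0.0233×125/360 = 1.0080903.
Forward (CZK per USD) = 16.443 × 1.0257639 / 1.0080903 = 16.73127.
Invert for USD per CZK: 1 / 16.73127 = 0.059768.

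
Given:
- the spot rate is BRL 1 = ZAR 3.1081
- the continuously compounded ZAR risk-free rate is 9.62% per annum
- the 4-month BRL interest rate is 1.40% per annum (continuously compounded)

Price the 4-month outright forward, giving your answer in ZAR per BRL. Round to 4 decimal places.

3.1944

T = 4/12 years.
ZAR growth factor: e^(0.0962×4/12) = 1.0325863.
BRL accumulates by e^(0.0140×4/12) = 1.0046776.
So F = 3.1081 × 1.0325863 / 1.0046776 = 3.194439 (ZAR/BRL).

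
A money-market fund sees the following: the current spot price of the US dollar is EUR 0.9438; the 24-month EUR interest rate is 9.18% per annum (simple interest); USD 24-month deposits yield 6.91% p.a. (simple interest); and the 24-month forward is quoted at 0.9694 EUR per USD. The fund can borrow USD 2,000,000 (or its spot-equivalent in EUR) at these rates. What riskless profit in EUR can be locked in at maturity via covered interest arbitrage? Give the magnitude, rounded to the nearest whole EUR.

T = 2 years.
Invest the USD and cover forward: 2,000,000 × 1.138200 × 0.9694 = EUR 2,206,742.16.
Convert at spot and invest in EUR: 2,000,000 × 0.9438 × 1.183600 = EUR 2,234,163.36.
The quoted forward undervalues USD, so borrow USD, convert to EUR at spot, deposit the EUR at 9.18%, and buy USD forward at 0.9694 to cover the loan.
Profit = 2,234,163.36 − 2,206,742.16 = EUR 27,421.

EUR 27,421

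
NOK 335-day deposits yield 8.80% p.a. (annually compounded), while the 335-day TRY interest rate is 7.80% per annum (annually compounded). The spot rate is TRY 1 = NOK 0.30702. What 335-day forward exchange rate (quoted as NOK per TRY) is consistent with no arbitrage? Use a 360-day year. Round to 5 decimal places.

T = 335/360 years.
Growth of 1 NOK over T: (1 + 0.0880)^(335/360) = 1.0816462.
Growth of 1 TRY over T: (1 + 0.0780)^(335/360) = 1.072392.
CIP: F = S · (grow NOK)/(grow TRY) = 0.30702 × 1.0816462/1.072392 = 0.3096694 NOK per TRY.

0.30967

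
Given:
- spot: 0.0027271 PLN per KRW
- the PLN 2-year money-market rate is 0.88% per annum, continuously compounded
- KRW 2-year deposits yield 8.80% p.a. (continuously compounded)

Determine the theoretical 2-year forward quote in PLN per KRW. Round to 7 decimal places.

0.0023276

T = 2 years.
PLN accumulates by e^(0.0088×2) = 1.0177558.
Growth of 1 KRW over T: e^(0.0880×2) = 1.1924381.
Forward (PLN per KRW) = 0.0027271 × 1.0177558 / 1.1924381 = 0.002327602.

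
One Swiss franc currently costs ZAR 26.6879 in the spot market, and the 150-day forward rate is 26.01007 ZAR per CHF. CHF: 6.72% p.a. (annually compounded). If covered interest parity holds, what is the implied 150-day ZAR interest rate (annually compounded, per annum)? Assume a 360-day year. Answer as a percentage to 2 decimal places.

T = 150/360 years.
F/S = 26.01007/26.6879 = 0.9746016 = (growth of ZAR) / (growth of CHF).
The CHF side grows by (1 + 0.0672)^(150/360) = 1.0274699.
So the ZAR growth factor = 1.0013738.
Annualise: 1.0013738^(360/150) − 1 = 0.003300 = 0.33%.

0.33%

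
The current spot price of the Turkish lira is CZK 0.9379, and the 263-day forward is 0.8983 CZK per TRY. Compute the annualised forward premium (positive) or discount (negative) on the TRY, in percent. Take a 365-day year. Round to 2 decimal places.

-5.86%

T = 263/365 years.
Period premium: (0.8983 − 0.9379)/0.9379 = -0.0422220.
×(1/T) gives -5.86% p.a.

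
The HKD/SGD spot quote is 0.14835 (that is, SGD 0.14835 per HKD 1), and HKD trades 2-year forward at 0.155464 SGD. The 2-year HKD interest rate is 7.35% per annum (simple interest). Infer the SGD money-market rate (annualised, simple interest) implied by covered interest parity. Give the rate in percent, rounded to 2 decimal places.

T = 2 years.
By CIP, F/S equals the SGD-to-HKD growth ratio: 0.155464/0.14835 = 1.0479542.
The HKD side grows by 1 + 0.0735×2 = 1.147000.
Hence g_SGD = 1.2020035.
r = (1.2020035 − 1)/2 = 0.101002 → 10.10%.

10.10%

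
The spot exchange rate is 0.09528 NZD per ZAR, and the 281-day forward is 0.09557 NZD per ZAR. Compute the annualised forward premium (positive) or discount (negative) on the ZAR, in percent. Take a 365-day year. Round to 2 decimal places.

+0.40%

T = 281/365 years.
ZAR trades forward at +0.30437% vs spot over the period.
×(1/T) gives 0.40% p.a.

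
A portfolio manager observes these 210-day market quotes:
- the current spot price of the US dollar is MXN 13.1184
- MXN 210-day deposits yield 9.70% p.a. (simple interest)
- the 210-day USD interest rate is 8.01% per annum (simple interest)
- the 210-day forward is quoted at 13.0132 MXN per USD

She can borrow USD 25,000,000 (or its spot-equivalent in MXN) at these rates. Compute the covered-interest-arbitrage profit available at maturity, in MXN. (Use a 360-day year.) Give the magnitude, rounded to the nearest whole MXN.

T = 210/360 years.
Route A — deposit USD, sell forward: 25,000,000 × 1.046725 × 13.0132 = MXN 340,531,044.25.
Route B — convert at spot, deposit MXN: 25,000,000 × 13.1184 × 1.05658333333 = MXN 346,517,070.00.
The quoted forward undervalues USD, so borrow USD, convert to MXN at spot, deposit the MXN at 9.70%, and buy USD forward at 13.0132 to cover the loan.
Profit = 346,517,070.00 − 340,531,044.25 = MXN 5,986,026.

MXN 5,986,026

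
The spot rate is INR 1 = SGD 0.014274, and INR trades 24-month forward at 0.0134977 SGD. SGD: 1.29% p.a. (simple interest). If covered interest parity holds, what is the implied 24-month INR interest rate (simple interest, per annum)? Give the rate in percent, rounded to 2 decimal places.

4.24%

T = 2 years.
F/S = 0.0134977/0.014274 = 0.9456144 = (growth of SGD) / (growth of INR).
SGD growth factor: 1 + 0.0129×2 = 1.025800.
So the INR growth factor = 1.0847974.
(1.0847974 − 1)/T = 0.042399, i.e. 4.24%.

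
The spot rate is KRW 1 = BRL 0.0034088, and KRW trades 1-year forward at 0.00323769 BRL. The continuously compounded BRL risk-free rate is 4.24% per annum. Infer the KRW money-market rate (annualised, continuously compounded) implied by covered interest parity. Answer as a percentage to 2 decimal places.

T = 1 year.
By CIP, F/S equals the BRL-to-KRW growth ratio: 0.00323769/0.0034088 = 0.9498034.
BRL growth factor: e^(0.0424×1) = 1.0433117.
Hence g_KRW = 1.0984502.
Take logs: ln 1.0984502 / 1 = 0.093900, so 9.39%.

9.39%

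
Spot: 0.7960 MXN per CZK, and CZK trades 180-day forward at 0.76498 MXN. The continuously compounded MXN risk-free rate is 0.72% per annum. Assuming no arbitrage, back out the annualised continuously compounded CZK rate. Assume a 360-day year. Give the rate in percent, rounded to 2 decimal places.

8.67%

T = 180/360 years.
F/S = 0.76498/0.796 = 0.9610302 = (growth of MXN) / (growth of CZK).
The MXN side grows by e^(0.0072×180/360) = 1.0036065.
Hence g_CZK = 1.0443028.
r = ln(1.0443028)/(180/360) = 0.086699 → 8.67%.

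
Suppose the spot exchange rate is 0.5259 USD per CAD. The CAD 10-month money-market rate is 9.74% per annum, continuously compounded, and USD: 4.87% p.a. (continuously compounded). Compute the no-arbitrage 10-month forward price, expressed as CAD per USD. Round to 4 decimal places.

T = 10/12 years.
Growth of 1 USD over T: e^(0.0487×10/12) = 1.0414181.
Growth of 1 CAD over T: e^(0.0974×10/12) = 1.0845516.
So F = 0.5259 × 1.0414181 / 1.0845516 = 0.5049845 (USD/CAD).
Invert for CAD per USD: 1 / 0.5049845 = 1.9803.

1.9803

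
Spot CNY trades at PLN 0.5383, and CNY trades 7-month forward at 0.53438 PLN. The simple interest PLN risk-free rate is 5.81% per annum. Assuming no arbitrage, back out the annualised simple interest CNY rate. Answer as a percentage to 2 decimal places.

7.11%

T = 7/12 years.
F/S = 0.53438/0.5383 = 0.9927178 = (growth of PLN) / (growth of CNY).
The PLN side grows by 1 + 0.0581×7/12 = 1.0338917.
So the CNY growth factor = 1.0414759.
(1.0414759 − 1)/T = 0.071102, i.e. 7.11%.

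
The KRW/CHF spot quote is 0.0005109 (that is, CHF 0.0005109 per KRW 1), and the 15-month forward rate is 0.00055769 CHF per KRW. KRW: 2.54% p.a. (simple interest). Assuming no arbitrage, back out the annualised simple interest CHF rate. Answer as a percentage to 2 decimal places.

10.10%

T = 15/12 years.
CIP gives F = S · g_CHF/g_KRW, so g_CHF/g_KRW = 0.00055769/0.0005109 = 1.0915835.
The KRW side grows by 1 + 0.0254×15/12 = 1.031750.
That pins the CHF growth at 1.1262413.
r = (1.1262413 − 1)/(15/12) = 0.100993 → 10.10%.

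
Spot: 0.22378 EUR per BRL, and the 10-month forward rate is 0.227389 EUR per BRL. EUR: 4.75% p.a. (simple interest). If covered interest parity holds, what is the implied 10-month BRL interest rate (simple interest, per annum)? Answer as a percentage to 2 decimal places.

T = 10/12 years.
CIP gives F = S · g_EUR/g_BRL, so g_EUR/g_BRL = 0.227389/0.22378 = 1.0161274.
The EUR side grows by 1 + 0.0475×10/12 = 1.0395833.
Hence g_BRL = 1.0230836.
(1.0230836 − 1)/T = 0.027700, i.e. 2.77%.

2.77%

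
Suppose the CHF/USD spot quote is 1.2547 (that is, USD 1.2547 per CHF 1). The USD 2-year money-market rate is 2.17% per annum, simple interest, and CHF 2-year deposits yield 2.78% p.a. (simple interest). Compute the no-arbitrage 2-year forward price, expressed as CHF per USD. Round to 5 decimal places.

0.80632

T = 2 years.
USD accumulates by 1 + 0.0217×2 = 1.043400.
CHF growth factor: 1 + 0.0278×2 = 1.055600.
CIP: F = S · (grow USD)/(grow CHF) = 1.2547 × 1.043400/1.055600 = 1.240199 USD per CHF.
Quoted the other way: 1/1.240199 = 0.80632 CHF per USD.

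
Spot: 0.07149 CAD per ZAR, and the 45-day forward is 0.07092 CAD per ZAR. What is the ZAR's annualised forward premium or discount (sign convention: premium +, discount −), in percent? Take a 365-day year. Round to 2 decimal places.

-6.47%

T = 45/365 years.
(F − S)/S = (0.07092 − 0.07149)/0.07149 = -0.0079731.
Annualise by dividing by T: -0.0079731 / (45/365) = -0.064671 → -6.47%.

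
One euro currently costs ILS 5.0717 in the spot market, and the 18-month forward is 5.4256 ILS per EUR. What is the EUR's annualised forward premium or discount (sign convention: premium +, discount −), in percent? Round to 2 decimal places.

T = 18/12 years.
Period premium: (5.4256 − 5.0717)/5.0717 = 0.0697794.
Annualise by dividing by T: 0.0697794 / (18/12) = 0.046520 → 4.65%.

+4.65%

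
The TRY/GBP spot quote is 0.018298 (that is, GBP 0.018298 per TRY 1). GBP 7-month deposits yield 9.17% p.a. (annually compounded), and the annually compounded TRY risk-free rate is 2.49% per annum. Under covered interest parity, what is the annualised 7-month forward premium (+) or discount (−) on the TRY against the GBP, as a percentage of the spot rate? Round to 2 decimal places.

T = 7/12 years.
CIP forward (GBP per TRY) = 0.018298 × 1.0525117/1.0144505 = 0.018984523.
Annualised premium = (F − S)/S × (1/T) = (0.018984523 − 0.018298)/0.018298 ÷ (7/12) = 6.43%.

+6.43%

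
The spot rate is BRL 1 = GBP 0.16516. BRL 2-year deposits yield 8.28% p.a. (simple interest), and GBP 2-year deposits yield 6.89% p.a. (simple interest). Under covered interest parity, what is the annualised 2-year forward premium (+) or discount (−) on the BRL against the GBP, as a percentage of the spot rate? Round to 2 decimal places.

-1.19%

T = 2 years.
CIP forward (GBP per BRL) = 0.16516 × 1.137800/1.165600 = 0.16122087.
Annualised premium = (F − S)/S × (1/T) = (0.16122087 − 0.16516)/0.16516 ÷ 2 = -1.19%.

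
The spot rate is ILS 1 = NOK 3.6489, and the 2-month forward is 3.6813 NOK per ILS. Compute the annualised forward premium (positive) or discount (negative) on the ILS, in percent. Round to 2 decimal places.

+5.33%

T = 2/12 years.
Period premium: (3.6813 − 3.6489)/3.6489 = 0.0088794.
Per annum: 0.0088794 / (2/12) = 0.053276 = 5.33%.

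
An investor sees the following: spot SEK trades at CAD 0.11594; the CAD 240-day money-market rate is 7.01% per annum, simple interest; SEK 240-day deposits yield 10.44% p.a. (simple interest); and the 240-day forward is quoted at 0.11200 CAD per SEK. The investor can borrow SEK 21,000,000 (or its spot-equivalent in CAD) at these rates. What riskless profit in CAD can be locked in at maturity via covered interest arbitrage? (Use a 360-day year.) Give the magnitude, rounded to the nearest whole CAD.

T = 240/360 years.
Route A — deposit SEK, sell forward: 21,000,000 × 1.069600 × 0.11200 = CAD 2,515,699.20.
Route B — convert at spot, deposit CAD: 21,000,000 × 0.11594 × 1.046733333 = CAD 2,548,523.52.
The quoted forward undervalues SEK, so borrow SEK, convert to CAD at spot, deposit the CAD at 7.01%, and buy SEK forward at 0.11200 to cover the loan.
Arbitrage profit = |2,515,699.20 − 2,548,523.52| = CAD 32,824.

CAD 32,824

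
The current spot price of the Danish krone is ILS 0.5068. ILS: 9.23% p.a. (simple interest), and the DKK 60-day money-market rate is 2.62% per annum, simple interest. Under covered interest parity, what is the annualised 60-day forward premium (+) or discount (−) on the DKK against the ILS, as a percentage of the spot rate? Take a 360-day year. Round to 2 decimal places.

+6.58%

T = 60/360 years.
F = S · g_ILS/g_DKK = 0.5068 × 1.0153833/1.0043667 = 0.5123589.
(F − S)/S ÷ T = (0.5123589 − 0.5068)/0.5068/(60/360) = 0.065812 → 6.58%.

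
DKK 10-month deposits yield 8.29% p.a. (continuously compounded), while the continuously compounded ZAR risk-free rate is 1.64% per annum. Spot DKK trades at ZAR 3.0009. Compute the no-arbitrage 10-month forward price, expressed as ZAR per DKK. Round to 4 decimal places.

T = 10/12 years.
ZAR accumulates by e^(0.0164×10/12) = 1.0137605.
DKK accumulates by e^(0.0829×10/12) = 1.0715255.
CIP: F = S · (grow ZAR)/(grow DKK) = 3.0009 × 1.0137605/1.0715255 = 2.839124 ZAR per DKK.

2.8391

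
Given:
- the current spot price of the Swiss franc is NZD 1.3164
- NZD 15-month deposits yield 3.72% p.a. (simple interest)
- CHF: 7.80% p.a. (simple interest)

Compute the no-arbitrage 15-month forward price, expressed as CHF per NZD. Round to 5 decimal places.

0.79667

T = 15/12 years.
NZD accumulates by 1 + 0.0372×15/12 = 1.046500.
CHF growth factor: 1 + 0.0780×15/12 = 1.097500.
CIP: F = S · (grow NZD)/(grow CHF) = 1.3164 × 1.046500/1.097500 = 1.255228 NZD per CHF.
Quoted the other way: 1/1.255228 = 0.79667 CHF per NZD.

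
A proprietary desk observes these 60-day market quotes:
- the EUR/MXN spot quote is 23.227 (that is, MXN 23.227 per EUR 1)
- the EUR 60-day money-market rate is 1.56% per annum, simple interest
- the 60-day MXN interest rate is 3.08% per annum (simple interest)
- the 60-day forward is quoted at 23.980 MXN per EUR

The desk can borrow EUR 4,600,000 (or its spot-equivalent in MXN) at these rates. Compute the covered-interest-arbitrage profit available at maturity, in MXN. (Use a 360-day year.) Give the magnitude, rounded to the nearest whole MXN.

T = 60/360 years.
Keep in EUR, deliver into the forward: 4,600,000·1.002600·23.980 = MXN 110,594,800.80.
Swap to MXN now, deposit: 4,600,000·23.227·1.00513333333 = MXN 107,392,666.89.
The quoted forward overvalues EUR, so borrow MXN, buy EUR at spot, deposit the EUR at 1.56%, and sell the proceeds forward at 23.980.
The gap between the two covered legs is MXN 3,202,134.

MXN 3,202,134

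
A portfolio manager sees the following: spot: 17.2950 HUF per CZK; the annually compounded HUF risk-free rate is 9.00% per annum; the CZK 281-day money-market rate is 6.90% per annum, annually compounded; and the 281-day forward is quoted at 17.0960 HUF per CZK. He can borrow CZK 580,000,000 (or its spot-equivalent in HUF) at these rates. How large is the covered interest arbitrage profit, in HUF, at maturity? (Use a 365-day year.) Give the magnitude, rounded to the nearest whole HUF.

HUF 280,848,471

T = 281/365 years.
Route A — deposit CZK, sell forward: 580,000,000 × 1.052710278796 × 17.0960 = HUF 10,438,338,257.25.
Route B — convert at spot, deposit HUF: 580,000,000 × 17.2950 × 1.068595341342 = HUF 10,719,186,728.54.
The quoted forward undervalues CZK, so borrow CZK, convert to HUF at spot, deposit the HUF at 9.00%, and buy CZK forward at 17.0960 to cover the loan.
Profit = 10,719,186,728.54 − 10,438,338,257.25 = HUF 280,848,471.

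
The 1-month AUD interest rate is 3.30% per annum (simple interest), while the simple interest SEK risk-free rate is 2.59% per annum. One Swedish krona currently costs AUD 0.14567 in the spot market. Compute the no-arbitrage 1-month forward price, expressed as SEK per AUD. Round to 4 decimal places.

6.8608

T = 1/12 years.
AUD growth factor: 1 + 0.0330×1/12 = 1.002750.
SEK growth factor: 1 + 0.0259×1/12 = 1.0021583.
Forward (AUD per SEK) = 0.14567 × 1.002750 / 1.0021583 = 0.1457560.
Quoted the other way: 1/0.1457560 = 6.8608 SEK per AUD.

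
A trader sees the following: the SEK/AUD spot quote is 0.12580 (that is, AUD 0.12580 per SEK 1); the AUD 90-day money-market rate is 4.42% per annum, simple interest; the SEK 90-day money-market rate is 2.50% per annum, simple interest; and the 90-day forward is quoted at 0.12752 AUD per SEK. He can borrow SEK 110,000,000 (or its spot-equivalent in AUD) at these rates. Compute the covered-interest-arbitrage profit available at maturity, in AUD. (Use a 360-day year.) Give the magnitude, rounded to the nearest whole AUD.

T = 90/360 years.
Route A — deposit SEK, sell forward: 110,000,000 × 1.006250 × 0.12752 = AUD 14,114,870.00.
Route B — convert at spot, deposit AUD: 110,000,000 × 0.12580 × 1.011050 = AUD 13,990,909.90.
The quoted forward overvalues SEK, so borrow AUD, buy SEK at spot, deposit the SEK at 2.50%, and sell the proceeds forward at 0.12752.
The gap between the two covered legs is AUD 123,960.

AUD 123,960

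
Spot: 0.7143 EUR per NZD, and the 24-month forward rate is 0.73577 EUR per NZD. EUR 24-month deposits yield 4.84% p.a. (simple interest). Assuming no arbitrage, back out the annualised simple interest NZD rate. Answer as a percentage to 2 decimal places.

T = 2 years.
F/S = 0.73577/0.7143 = 1.0300574 = (growth of EUR) / (growth of NZD).
EUR growth factor: 1 + 0.0484×2 = 1.096800.
So the NZD growth factor = 1.064795.
(1.064795 − 1)/T = 0.032397, i.e. 3.24%.

3.24%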